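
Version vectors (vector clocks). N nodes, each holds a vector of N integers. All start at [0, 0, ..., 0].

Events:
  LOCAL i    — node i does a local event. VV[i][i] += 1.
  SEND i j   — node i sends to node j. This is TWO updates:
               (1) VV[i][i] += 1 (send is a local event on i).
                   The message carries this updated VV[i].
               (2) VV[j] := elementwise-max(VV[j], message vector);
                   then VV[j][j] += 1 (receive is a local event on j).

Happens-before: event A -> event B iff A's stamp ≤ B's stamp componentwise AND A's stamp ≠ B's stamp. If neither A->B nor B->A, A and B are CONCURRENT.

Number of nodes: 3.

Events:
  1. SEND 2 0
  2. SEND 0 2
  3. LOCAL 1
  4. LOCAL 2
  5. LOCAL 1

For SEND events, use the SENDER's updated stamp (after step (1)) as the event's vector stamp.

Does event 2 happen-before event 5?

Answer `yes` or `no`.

Answer: no

Derivation:
Initial: VV[0]=[0, 0, 0]
Initial: VV[1]=[0, 0, 0]
Initial: VV[2]=[0, 0, 0]
Event 1: SEND 2->0: VV[2][2]++ -> VV[2]=[0, 0, 1], msg_vec=[0, 0, 1]; VV[0]=max(VV[0],msg_vec) then VV[0][0]++ -> VV[0]=[1, 0, 1]
Event 2: SEND 0->2: VV[0][0]++ -> VV[0]=[2, 0, 1], msg_vec=[2, 0, 1]; VV[2]=max(VV[2],msg_vec) then VV[2][2]++ -> VV[2]=[2, 0, 2]
Event 3: LOCAL 1: VV[1][1]++ -> VV[1]=[0, 1, 0]
Event 4: LOCAL 2: VV[2][2]++ -> VV[2]=[2, 0, 3]
Event 5: LOCAL 1: VV[1][1]++ -> VV[1]=[0, 2, 0]
Event 2 stamp: [2, 0, 1]
Event 5 stamp: [0, 2, 0]
[2, 0, 1] <= [0, 2, 0]? False. Equal? False. Happens-before: False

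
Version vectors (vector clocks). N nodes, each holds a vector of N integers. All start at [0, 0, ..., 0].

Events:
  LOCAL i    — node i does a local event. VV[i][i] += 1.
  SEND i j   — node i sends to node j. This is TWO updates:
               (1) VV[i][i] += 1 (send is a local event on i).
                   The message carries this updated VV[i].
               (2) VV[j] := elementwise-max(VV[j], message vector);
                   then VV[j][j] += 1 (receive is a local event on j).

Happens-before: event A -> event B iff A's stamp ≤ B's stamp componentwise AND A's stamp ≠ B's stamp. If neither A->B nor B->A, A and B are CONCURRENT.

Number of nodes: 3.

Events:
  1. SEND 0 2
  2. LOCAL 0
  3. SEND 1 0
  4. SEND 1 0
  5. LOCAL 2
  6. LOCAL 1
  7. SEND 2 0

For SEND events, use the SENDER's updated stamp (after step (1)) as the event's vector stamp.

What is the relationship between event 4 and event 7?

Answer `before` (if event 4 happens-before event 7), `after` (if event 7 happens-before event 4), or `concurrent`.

Answer: concurrent

Derivation:
Initial: VV[0]=[0, 0, 0]
Initial: VV[1]=[0, 0, 0]
Initial: VV[2]=[0, 0, 0]
Event 1: SEND 0->2: VV[0][0]++ -> VV[0]=[1, 0, 0], msg_vec=[1, 0, 0]; VV[2]=max(VV[2],msg_vec) then VV[2][2]++ -> VV[2]=[1, 0, 1]
Event 2: LOCAL 0: VV[0][0]++ -> VV[0]=[2, 0, 0]
Event 3: SEND 1->0: VV[1][1]++ -> VV[1]=[0, 1, 0], msg_vec=[0, 1, 0]; VV[0]=max(VV[0],msg_vec) then VV[0][0]++ -> VV[0]=[3, 1, 0]
Event 4: SEND 1->0: VV[1][1]++ -> VV[1]=[0, 2, 0], msg_vec=[0, 2, 0]; VV[0]=max(VV[0],msg_vec) then VV[0][0]++ -> VV[0]=[4, 2, 0]
Event 5: LOCAL 2: VV[2][2]++ -> VV[2]=[1, 0, 2]
Event 6: LOCAL 1: VV[1][1]++ -> VV[1]=[0, 3, 0]
Event 7: SEND 2->0: VV[2][2]++ -> VV[2]=[1, 0, 3], msg_vec=[1, 0, 3]; VV[0]=max(VV[0],msg_vec) then VV[0][0]++ -> VV[0]=[5, 2, 3]
Event 4 stamp: [0, 2, 0]
Event 7 stamp: [1, 0, 3]
[0, 2, 0] <= [1, 0, 3]? False
[1, 0, 3] <= [0, 2, 0]? False
Relation: concurrent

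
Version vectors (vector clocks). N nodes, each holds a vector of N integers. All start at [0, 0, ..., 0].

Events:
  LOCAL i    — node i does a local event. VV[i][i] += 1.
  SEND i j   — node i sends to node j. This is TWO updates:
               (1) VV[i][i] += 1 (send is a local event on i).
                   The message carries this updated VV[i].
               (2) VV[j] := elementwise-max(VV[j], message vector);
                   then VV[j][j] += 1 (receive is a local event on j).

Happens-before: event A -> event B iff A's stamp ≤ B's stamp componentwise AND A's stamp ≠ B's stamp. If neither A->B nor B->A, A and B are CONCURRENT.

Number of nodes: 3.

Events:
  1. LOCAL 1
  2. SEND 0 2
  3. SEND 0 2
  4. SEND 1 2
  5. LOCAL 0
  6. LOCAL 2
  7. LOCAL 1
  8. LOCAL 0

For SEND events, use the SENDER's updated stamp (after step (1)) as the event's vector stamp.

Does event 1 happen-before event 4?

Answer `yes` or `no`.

Initial: VV[0]=[0, 0, 0]
Initial: VV[1]=[0, 0, 0]
Initial: VV[2]=[0, 0, 0]
Event 1: LOCAL 1: VV[1][1]++ -> VV[1]=[0, 1, 0]
Event 2: SEND 0->2: VV[0][0]++ -> VV[0]=[1, 0, 0], msg_vec=[1, 0, 0]; VV[2]=max(VV[2],msg_vec) then VV[2][2]++ -> VV[2]=[1, 0, 1]
Event 3: SEND 0->2: VV[0][0]++ -> VV[0]=[2, 0, 0], msg_vec=[2, 0, 0]; VV[2]=max(VV[2],msg_vec) then VV[2][2]++ -> VV[2]=[2, 0, 2]
Event 4: SEND 1->2: VV[1][1]++ -> VV[1]=[0, 2, 0], msg_vec=[0, 2, 0]; VV[2]=max(VV[2],msg_vec) then VV[2][2]++ -> VV[2]=[2, 2, 3]
Event 5: LOCAL 0: VV[0][0]++ -> VV[0]=[3, 0, 0]
Event 6: LOCAL 2: VV[2][2]++ -> VV[2]=[2, 2, 4]
Event 7: LOCAL 1: VV[1][1]++ -> VV[1]=[0, 3, 0]
Event 8: LOCAL 0: VV[0][0]++ -> VV[0]=[4, 0, 0]
Event 1 stamp: [0, 1, 0]
Event 4 stamp: [0, 2, 0]
[0, 1, 0] <= [0, 2, 0]? True. Equal? False. Happens-before: True

Answer: yes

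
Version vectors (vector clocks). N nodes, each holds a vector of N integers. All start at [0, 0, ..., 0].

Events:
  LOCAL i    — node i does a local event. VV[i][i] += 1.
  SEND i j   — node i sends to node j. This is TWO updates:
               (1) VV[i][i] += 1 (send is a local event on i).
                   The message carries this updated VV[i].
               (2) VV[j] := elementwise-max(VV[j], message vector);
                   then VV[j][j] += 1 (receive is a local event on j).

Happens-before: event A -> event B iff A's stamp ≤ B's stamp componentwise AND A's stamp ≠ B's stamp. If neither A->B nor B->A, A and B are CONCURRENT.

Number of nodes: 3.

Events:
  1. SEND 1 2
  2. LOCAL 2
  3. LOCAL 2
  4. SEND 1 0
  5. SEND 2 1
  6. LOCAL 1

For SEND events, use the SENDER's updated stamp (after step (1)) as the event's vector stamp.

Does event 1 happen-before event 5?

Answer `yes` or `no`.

Answer: yes

Derivation:
Initial: VV[0]=[0, 0, 0]
Initial: VV[1]=[0, 0, 0]
Initial: VV[2]=[0, 0, 0]
Event 1: SEND 1->2: VV[1][1]++ -> VV[1]=[0, 1, 0], msg_vec=[0, 1, 0]; VV[2]=max(VV[2],msg_vec) then VV[2][2]++ -> VV[2]=[0, 1, 1]
Event 2: LOCAL 2: VV[2][2]++ -> VV[2]=[0, 1, 2]
Event 3: LOCAL 2: VV[2][2]++ -> VV[2]=[0, 1, 3]
Event 4: SEND 1->0: VV[1][1]++ -> VV[1]=[0, 2, 0], msg_vec=[0, 2, 0]; VV[0]=max(VV[0],msg_vec) then VV[0][0]++ -> VV[0]=[1, 2, 0]
Event 5: SEND 2->1: VV[2][2]++ -> VV[2]=[0, 1, 4], msg_vec=[0, 1, 4]; VV[1]=max(VV[1],msg_vec) then VV[1][1]++ -> VV[1]=[0, 3, 4]
Event 6: LOCAL 1: VV[1][1]++ -> VV[1]=[0, 4, 4]
Event 1 stamp: [0, 1, 0]
Event 5 stamp: [0, 1, 4]
[0, 1, 0] <= [0, 1, 4]? True. Equal? False. Happens-before: True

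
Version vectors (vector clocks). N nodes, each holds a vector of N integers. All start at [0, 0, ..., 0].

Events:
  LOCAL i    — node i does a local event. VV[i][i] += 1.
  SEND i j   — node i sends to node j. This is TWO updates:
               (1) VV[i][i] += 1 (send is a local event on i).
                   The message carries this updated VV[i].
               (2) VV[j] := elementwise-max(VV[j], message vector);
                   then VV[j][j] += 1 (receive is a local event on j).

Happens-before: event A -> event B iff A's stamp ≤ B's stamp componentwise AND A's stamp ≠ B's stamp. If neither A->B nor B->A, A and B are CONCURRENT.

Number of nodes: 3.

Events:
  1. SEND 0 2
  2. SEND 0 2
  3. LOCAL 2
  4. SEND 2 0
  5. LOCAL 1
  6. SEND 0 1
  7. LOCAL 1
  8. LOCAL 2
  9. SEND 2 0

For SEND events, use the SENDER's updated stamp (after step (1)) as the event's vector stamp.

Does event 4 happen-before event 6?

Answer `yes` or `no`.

Answer: yes

Derivation:
Initial: VV[0]=[0, 0, 0]
Initial: VV[1]=[0, 0, 0]
Initial: VV[2]=[0, 0, 0]
Event 1: SEND 0->2: VV[0][0]++ -> VV[0]=[1, 0, 0], msg_vec=[1, 0, 0]; VV[2]=max(VV[2],msg_vec) then VV[2][2]++ -> VV[2]=[1, 0, 1]
Event 2: SEND 0->2: VV[0][0]++ -> VV[0]=[2, 0, 0], msg_vec=[2, 0, 0]; VV[2]=max(VV[2],msg_vec) then VV[2][2]++ -> VV[2]=[2, 0, 2]
Event 3: LOCAL 2: VV[2][2]++ -> VV[2]=[2, 0, 3]
Event 4: SEND 2->0: VV[2][2]++ -> VV[2]=[2, 0, 4], msg_vec=[2, 0, 4]; VV[0]=max(VV[0],msg_vec) then VV[0][0]++ -> VV[0]=[3, 0, 4]
Event 5: LOCAL 1: VV[1][1]++ -> VV[1]=[0, 1, 0]
Event 6: SEND 0->1: VV[0][0]++ -> VV[0]=[4, 0, 4], msg_vec=[4, 0, 4]; VV[1]=max(VV[1],msg_vec) then VV[1][1]++ -> VV[1]=[4, 2, 4]
Event 7: LOCAL 1: VV[1][1]++ -> VV[1]=[4, 3, 4]
Event 8: LOCAL 2: VV[2][2]++ -> VV[2]=[2, 0, 5]
Event 9: SEND 2->0: VV[2][2]++ -> VV[2]=[2, 0, 6], msg_vec=[2, 0, 6]; VV[0]=max(VV[0],msg_vec) then VV[0][0]++ -> VV[0]=[5, 0, 6]
Event 4 stamp: [2, 0, 4]
Event 6 stamp: [4, 0, 4]
[2, 0, 4] <= [4, 0, 4]? True. Equal? False. Happens-before: True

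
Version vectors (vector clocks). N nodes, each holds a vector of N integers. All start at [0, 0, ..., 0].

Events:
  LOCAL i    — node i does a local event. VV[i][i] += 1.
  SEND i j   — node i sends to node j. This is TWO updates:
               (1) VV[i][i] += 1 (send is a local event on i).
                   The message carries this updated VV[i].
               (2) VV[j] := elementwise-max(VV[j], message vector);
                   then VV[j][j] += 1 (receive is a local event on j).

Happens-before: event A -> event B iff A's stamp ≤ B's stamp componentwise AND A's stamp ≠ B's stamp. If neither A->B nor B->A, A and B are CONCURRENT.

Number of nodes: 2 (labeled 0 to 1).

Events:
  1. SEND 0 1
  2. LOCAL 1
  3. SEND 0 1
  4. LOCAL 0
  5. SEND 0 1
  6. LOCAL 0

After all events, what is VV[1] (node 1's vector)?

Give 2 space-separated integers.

Initial: VV[0]=[0, 0]
Initial: VV[1]=[0, 0]
Event 1: SEND 0->1: VV[0][0]++ -> VV[0]=[1, 0], msg_vec=[1, 0]; VV[1]=max(VV[1],msg_vec) then VV[1][1]++ -> VV[1]=[1, 1]
Event 2: LOCAL 1: VV[1][1]++ -> VV[1]=[1, 2]
Event 3: SEND 0->1: VV[0][0]++ -> VV[0]=[2, 0], msg_vec=[2, 0]; VV[1]=max(VV[1],msg_vec) then VV[1][1]++ -> VV[1]=[2, 3]
Event 4: LOCAL 0: VV[0][0]++ -> VV[0]=[3, 0]
Event 5: SEND 0->1: VV[0][0]++ -> VV[0]=[4, 0], msg_vec=[4, 0]; VV[1]=max(VV[1],msg_vec) then VV[1][1]++ -> VV[1]=[4, 4]
Event 6: LOCAL 0: VV[0][0]++ -> VV[0]=[5, 0]
Final vectors: VV[0]=[5, 0]; VV[1]=[4, 4]

Answer: 4 4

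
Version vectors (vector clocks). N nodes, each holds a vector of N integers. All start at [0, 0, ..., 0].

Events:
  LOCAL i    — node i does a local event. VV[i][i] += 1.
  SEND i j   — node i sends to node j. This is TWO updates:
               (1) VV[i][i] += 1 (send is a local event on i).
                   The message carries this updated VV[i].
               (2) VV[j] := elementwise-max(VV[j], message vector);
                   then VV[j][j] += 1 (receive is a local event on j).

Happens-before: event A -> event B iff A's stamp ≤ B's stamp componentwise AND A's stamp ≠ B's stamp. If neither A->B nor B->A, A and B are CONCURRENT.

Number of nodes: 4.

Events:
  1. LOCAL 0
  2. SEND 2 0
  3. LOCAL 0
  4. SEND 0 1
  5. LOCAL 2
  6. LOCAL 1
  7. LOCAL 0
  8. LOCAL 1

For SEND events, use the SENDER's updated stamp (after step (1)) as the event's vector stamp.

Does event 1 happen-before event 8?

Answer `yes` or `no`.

Answer: yes

Derivation:
Initial: VV[0]=[0, 0, 0, 0]
Initial: VV[1]=[0, 0, 0, 0]
Initial: VV[2]=[0, 0, 0, 0]
Initial: VV[3]=[0, 0, 0, 0]
Event 1: LOCAL 0: VV[0][0]++ -> VV[0]=[1, 0, 0, 0]
Event 2: SEND 2->0: VV[2][2]++ -> VV[2]=[0, 0, 1, 0], msg_vec=[0, 0, 1, 0]; VV[0]=max(VV[0],msg_vec) then VV[0][0]++ -> VV[0]=[2, 0, 1, 0]
Event 3: LOCAL 0: VV[0][0]++ -> VV[0]=[3, 0, 1, 0]
Event 4: SEND 0->1: VV[0][0]++ -> VV[0]=[4, 0, 1, 0], msg_vec=[4, 0, 1, 0]; VV[1]=max(VV[1],msg_vec) then VV[1][1]++ -> VV[1]=[4, 1, 1, 0]
Event 5: LOCAL 2: VV[2][2]++ -> VV[2]=[0, 0, 2, 0]
Event 6: LOCAL 1: VV[1][1]++ -> VV[1]=[4, 2, 1, 0]
Event 7: LOCAL 0: VV[0][0]++ -> VV[0]=[5, 0, 1, 0]
Event 8: LOCAL 1: VV[1][1]++ -> VV[1]=[4, 3, 1, 0]
Event 1 stamp: [1, 0, 0, 0]
Event 8 stamp: [4, 3, 1, 0]
[1, 0, 0, 0] <= [4, 3, 1, 0]? True. Equal? False. Happens-before: True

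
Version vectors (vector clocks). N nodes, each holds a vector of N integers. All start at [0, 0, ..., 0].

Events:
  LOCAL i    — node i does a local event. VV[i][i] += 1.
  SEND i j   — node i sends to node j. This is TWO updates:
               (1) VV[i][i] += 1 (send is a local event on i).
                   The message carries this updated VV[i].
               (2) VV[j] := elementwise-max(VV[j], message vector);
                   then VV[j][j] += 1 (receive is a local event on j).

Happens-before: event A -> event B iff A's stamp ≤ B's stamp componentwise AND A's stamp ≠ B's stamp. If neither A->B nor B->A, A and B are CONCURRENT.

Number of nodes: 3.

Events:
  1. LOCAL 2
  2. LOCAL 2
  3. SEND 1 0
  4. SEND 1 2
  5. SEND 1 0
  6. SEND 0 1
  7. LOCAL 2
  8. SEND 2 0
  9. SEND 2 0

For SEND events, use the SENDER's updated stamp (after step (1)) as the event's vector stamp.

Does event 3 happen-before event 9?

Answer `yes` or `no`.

Initial: VV[0]=[0, 0, 0]
Initial: VV[1]=[0, 0, 0]
Initial: VV[2]=[0, 0, 0]
Event 1: LOCAL 2: VV[2][2]++ -> VV[2]=[0, 0, 1]
Event 2: LOCAL 2: VV[2][2]++ -> VV[2]=[0, 0, 2]
Event 3: SEND 1->0: VV[1][1]++ -> VV[1]=[0, 1, 0], msg_vec=[0, 1, 0]; VV[0]=max(VV[0],msg_vec) then VV[0][0]++ -> VV[0]=[1, 1, 0]
Event 4: SEND 1->2: VV[1][1]++ -> VV[1]=[0, 2, 0], msg_vec=[0, 2, 0]; VV[2]=max(VV[2],msg_vec) then VV[2][2]++ -> VV[2]=[0, 2, 3]
Event 5: SEND 1->0: VV[1][1]++ -> VV[1]=[0, 3, 0], msg_vec=[0, 3, 0]; VV[0]=max(VV[0],msg_vec) then VV[0][0]++ -> VV[0]=[2, 3, 0]
Event 6: SEND 0->1: VV[0][0]++ -> VV[0]=[3, 3, 0], msg_vec=[3, 3, 0]; VV[1]=max(VV[1],msg_vec) then VV[1][1]++ -> VV[1]=[3, 4, 0]
Event 7: LOCAL 2: VV[2][2]++ -> VV[2]=[0, 2, 4]
Event 8: SEND 2->0: VV[2][2]++ -> VV[2]=[0, 2, 5], msg_vec=[0, 2, 5]; VV[0]=max(VV[0],msg_vec) then VV[0][0]++ -> VV[0]=[4, 3, 5]
Event 9: SEND 2->0: VV[2][2]++ -> VV[2]=[0, 2, 6], msg_vec=[0, 2, 6]; VV[0]=max(VV[0],msg_vec) then VV[0][0]++ -> VV[0]=[5, 3, 6]
Event 3 stamp: [0, 1, 0]
Event 9 stamp: [0, 2, 6]
[0, 1, 0] <= [0, 2, 6]? True. Equal? False. Happens-before: True

Answer: yes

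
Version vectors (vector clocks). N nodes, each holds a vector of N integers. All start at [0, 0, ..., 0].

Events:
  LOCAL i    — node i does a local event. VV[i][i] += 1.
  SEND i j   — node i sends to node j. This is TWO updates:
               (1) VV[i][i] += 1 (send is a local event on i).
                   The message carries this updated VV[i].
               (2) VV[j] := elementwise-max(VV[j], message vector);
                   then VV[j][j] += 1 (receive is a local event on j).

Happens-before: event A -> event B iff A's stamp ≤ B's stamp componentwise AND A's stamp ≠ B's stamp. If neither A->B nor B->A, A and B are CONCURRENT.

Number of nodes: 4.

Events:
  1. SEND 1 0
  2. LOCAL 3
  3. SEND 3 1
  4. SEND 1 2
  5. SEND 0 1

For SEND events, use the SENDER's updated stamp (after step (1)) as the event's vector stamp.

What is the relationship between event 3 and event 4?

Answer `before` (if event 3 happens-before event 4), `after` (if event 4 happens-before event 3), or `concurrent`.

Answer: before

Derivation:
Initial: VV[0]=[0, 0, 0, 0]
Initial: VV[1]=[0, 0, 0, 0]
Initial: VV[2]=[0, 0, 0, 0]
Initial: VV[3]=[0, 0, 0, 0]
Event 1: SEND 1->0: VV[1][1]++ -> VV[1]=[0, 1, 0, 0], msg_vec=[0, 1, 0, 0]; VV[0]=max(VV[0],msg_vec) then VV[0][0]++ -> VV[0]=[1, 1, 0, 0]
Event 2: LOCAL 3: VV[3][3]++ -> VV[3]=[0, 0, 0, 1]
Event 3: SEND 3->1: VV[3][3]++ -> VV[3]=[0, 0, 0, 2], msg_vec=[0, 0, 0, 2]; VV[1]=max(VV[1],msg_vec) then VV[1][1]++ -> VV[1]=[0, 2, 0, 2]
Event 4: SEND 1->2: VV[1][1]++ -> VV[1]=[0, 3, 0, 2], msg_vec=[0, 3, 0, 2]; VV[2]=max(VV[2],msg_vec) then VV[2][2]++ -> VV[2]=[0, 3, 1, 2]
Event 5: SEND 0->1: VV[0][0]++ -> VV[0]=[2, 1, 0, 0], msg_vec=[2, 1, 0, 0]; VV[1]=max(VV[1],msg_vec) then VV[1][1]++ -> VV[1]=[2, 4, 0, 2]
Event 3 stamp: [0, 0, 0, 2]
Event 4 stamp: [0, 3, 0, 2]
[0, 0, 0, 2] <= [0, 3, 0, 2]? True
[0, 3, 0, 2] <= [0, 0, 0, 2]? False
Relation: before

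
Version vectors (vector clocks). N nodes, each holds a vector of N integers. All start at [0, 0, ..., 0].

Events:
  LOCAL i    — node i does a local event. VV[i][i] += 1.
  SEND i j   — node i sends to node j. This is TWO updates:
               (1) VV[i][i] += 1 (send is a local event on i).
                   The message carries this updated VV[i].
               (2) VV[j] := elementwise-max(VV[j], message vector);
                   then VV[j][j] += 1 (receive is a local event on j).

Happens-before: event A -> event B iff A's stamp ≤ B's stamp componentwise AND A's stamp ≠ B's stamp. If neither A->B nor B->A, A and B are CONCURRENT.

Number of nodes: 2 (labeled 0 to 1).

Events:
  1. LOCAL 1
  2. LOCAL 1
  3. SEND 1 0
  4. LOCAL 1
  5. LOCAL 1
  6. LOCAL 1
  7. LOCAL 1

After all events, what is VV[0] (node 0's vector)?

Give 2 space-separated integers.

Initial: VV[0]=[0, 0]
Initial: VV[1]=[0, 0]
Event 1: LOCAL 1: VV[1][1]++ -> VV[1]=[0, 1]
Event 2: LOCAL 1: VV[1][1]++ -> VV[1]=[0, 2]
Event 3: SEND 1->0: VV[1][1]++ -> VV[1]=[0, 3], msg_vec=[0, 3]; VV[0]=max(VV[0],msg_vec) then VV[0][0]++ -> VV[0]=[1, 3]
Event 4: LOCAL 1: VV[1][1]++ -> VV[1]=[0, 4]
Event 5: LOCAL 1: VV[1][1]++ -> VV[1]=[0, 5]
Event 6: LOCAL 1: VV[1][1]++ -> VV[1]=[0, 6]
Event 7: LOCAL 1: VV[1][1]++ -> VV[1]=[0, 7]
Final vectors: VV[0]=[1, 3]; VV[1]=[0, 7]

Answer: 1 3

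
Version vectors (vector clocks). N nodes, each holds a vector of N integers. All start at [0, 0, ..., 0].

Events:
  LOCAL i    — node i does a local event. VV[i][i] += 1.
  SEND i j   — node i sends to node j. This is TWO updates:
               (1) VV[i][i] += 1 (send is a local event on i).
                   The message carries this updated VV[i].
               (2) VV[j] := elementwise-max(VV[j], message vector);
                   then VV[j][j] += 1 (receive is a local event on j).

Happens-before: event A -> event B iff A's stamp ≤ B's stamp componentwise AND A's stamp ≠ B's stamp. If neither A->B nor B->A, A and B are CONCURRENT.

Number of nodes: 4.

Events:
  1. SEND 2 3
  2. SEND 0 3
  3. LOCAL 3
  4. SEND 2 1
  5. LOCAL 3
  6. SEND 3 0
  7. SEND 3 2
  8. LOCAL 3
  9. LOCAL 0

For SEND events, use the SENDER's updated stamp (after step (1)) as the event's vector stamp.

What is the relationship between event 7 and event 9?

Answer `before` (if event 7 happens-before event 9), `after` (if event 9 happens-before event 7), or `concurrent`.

Answer: concurrent

Derivation:
Initial: VV[0]=[0, 0, 0, 0]
Initial: VV[1]=[0, 0, 0, 0]
Initial: VV[2]=[0, 0, 0, 0]
Initial: VV[3]=[0, 0, 0, 0]
Event 1: SEND 2->3: VV[2][2]++ -> VV[2]=[0, 0, 1, 0], msg_vec=[0, 0, 1, 0]; VV[3]=max(VV[3],msg_vec) then VV[3][3]++ -> VV[3]=[0, 0, 1, 1]
Event 2: SEND 0->3: VV[0][0]++ -> VV[0]=[1, 0, 0, 0], msg_vec=[1, 0, 0, 0]; VV[3]=max(VV[3],msg_vec) then VV[3][3]++ -> VV[3]=[1, 0, 1, 2]
Event 3: LOCAL 3: VV[3][3]++ -> VV[3]=[1, 0, 1, 3]
Event 4: SEND 2->1: VV[2][2]++ -> VV[2]=[0, 0, 2, 0], msg_vec=[0, 0, 2, 0]; VV[1]=max(VV[1],msg_vec) then VV[1][1]++ -> VV[1]=[0, 1, 2, 0]
Event 5: LOCAL 3: VV[3][3]++ -> VV[3]=[1, 0, 1, 4]
Event 6: SEND 3->0: VV[3][3]++ -> VV[3]=[1, 0, 1, 5], msg_vec=[1, 0, 1, 5]; VV[0]=max(VV[0],msg_vec) then VV[0][0]++ -> VV[0]=[2, 0, 1, 5]
Event 7: SEND 3->2: VV[3][3]++ -> VV[3]=[1, 0, 1, 6], msg_vec=[1, 0, 1, 6]; VV[2]=max(VV[2],msg_vec) then VV[2][2]++ -> VV[2]=[1, 0, 3, 6]
Event 8: LOCAL 3: VV[3][3]++ -> VV[3]=[1, 0, 1, 7]
Event 9: LOCAL 0: VV[0][0]++ -> VV[0]=[3, 0, 1, 5]
Event 7 stamp: [1, 0, 1, 6]
Event 9 stamp: [3, 0, 1, 5]
[1, 0, 1, 6] <= [3, 0, 1, 5]? False
[3, 0, 1, 5] <= [1, 0, 1, 6]? False
Relation: concurrent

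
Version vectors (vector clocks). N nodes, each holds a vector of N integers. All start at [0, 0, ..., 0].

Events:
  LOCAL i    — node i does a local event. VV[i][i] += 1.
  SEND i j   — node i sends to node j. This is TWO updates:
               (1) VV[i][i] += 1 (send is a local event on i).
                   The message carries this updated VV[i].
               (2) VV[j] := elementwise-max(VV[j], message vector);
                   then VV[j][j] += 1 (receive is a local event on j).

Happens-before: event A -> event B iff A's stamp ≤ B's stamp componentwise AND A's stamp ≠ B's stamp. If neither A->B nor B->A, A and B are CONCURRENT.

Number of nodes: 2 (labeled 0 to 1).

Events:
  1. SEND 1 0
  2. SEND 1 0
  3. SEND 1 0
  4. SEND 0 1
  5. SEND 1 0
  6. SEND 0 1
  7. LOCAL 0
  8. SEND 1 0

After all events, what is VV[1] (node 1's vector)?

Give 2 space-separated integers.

Answer: 6 7

Derivation:
Initial: VV[0]=[0, 0]
Initial: VV[1]=[0, 0]
Event 1: SEND 1->0: VV[1][1]++ -> VV[1]=[0, 1], msg_vec=[0, 1]; VV[0]=max(VV[0],msg_vec) then VV[0][0]++ -> VV[0]=[1, 1]
Event 2: SEND 1->0: VV[1][1]++ -> VV[1]=[0, 2], msg_vec=[0, 2]; VV[0]=max(VV[0],msg_vec) then VV[0][0]++ -> VV[0]=[2, 2]
Event 3: SEND 1->0: VV[1][1]++ -> VV[1]=[0, 3], msg_vec=[0, 3]; VV[0]=max(VV[0],msg_vec) then VV[0][0]++ -> VV[0]=[3, 3]
Event 4: SEND 0->1: VV[0][0]++ -> VV[0]=[4, 3], msg_vec=[4, 3]; VV[1]=max(VV[1],msg_vec) then VV[1][1]++ -> VV[1]=[4, 4]
Event 5: SEND 1->0: VV[1][1]++ -> VV[1]=[4, 5], msg_vec=[4, 5]; VV[0]=max(VV[0],msg_vec) then VV[0][0]++ -> VV[0]=[5, 5]
Event 6: SEND 0->1: VV[0][0]++ -> VV[0]=[6, 5], msg_vec=[6, 5]; VV[1]=max(VV[1],msg_vec) then VV[1][1]++ -> VV[1]=[6, 6]
Event 7: LOCAL 0: VV[0][0]++ -> VV[0]=[7, 5]
Event 8: SEND 1->0: VV[1][1]++ -> VV[1]=[6, 7], msg_vec=[6, 7]; VV[0]=max(VV[0],msg_vec) then VV[0][0]++ -> VV[0]=[8, 7]
Final vectors: VV[0]=[8, 7]; VV[1]=[6, 7]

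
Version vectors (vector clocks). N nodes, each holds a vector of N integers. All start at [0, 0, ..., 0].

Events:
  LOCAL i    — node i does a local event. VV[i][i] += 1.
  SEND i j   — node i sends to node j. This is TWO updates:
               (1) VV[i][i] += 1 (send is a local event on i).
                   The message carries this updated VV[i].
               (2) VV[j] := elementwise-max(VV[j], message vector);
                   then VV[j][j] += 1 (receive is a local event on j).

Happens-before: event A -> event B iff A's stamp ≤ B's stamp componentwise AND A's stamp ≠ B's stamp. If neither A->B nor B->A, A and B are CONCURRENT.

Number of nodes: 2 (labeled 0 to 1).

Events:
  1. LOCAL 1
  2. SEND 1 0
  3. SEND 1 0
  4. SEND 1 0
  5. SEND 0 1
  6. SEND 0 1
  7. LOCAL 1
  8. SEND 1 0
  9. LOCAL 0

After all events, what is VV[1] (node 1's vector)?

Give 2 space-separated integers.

Answer: 5 8

Derivation:
Initial: VV[0]=[0, 0]
Initial: VV[1]=[0, 0]
Event 1: LOCAL 1: VV[1][1]++ -> VV[1]=[0, 1]
Event 2: SEND 1->0: VV[1][1]++ -> VV[1]=[0, 2], msg_vec=[0, 2]; VV[0]=max(VV[0],msg_vec) then VV[0][0]++ -> VV[0]=[1, 2]
Event 3: SEND 1->0: VV[1][1]++ -> VV[1]=[0, 3], msg_vec=[0, 3]; VV[0]=max(VV[0],msg_vec) then VV[0][0]++ -> VV[0]=[2, 3]
Event 4: SEND 1->0: VV[1][1]++ -> VV[1]=[0, 4], msg_vec=[0, 4]; VV[0]=max(VV[0],msg_vec) then VV[0][0]++ -> VV[0]=[3, 4]
Event 5: SEND 0->1: VV[0][0]++ -> VV[0]=[4, 4], msg_vec=[4, 4]; VV[1]=max(VV[1],msg_vec) then VV[1][1]++ -> VV[1]=[4, 5]
Event 6: SEND 0->1: VV[0][0]++ -> VV[0]=[5, 4], msg_vec=[5, 4]; VV[1]=max(VV[1],msg_vec) then VV[1][1]++ -> VV[1]=[5, 6]
Event 7: LOCAL 1: VV[1][1]++ -> VV[1]=[5, 7]
Event 8: SEND 1->0: VV[1][1]++ -> VV[1]=[5, 8], msg_vec=[5, 8]; VV[0]=max(VV[0],msg_vec) then VV[0][0]++ -> VV[0]=[6, 8]
Event 9: LOCAL 0: VV[0][0]++ -> VV[0]=[7, 8]
Final vectors: VV[0]=[7, 8]; VV[1]=[5, 8]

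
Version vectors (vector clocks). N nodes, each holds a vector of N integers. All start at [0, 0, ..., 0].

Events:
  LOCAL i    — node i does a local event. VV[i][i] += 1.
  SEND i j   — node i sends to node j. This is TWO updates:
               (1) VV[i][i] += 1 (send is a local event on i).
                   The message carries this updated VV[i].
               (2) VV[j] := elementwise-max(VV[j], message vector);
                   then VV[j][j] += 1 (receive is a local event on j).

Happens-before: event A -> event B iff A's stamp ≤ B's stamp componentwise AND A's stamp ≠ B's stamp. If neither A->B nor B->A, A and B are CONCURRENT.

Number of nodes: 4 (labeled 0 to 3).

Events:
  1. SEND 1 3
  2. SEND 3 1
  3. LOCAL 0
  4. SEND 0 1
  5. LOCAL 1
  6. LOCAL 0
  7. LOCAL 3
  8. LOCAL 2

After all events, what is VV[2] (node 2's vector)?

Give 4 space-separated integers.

Initial: VV[0]=[0, 0, 0, 0]
Initial: VV[1]=[0, 0, 0, 0]
Initial: VV[2]=[0, 0, 0, 0]
Initial: VV[3]=[0, 0, 0, 0]
Event 1: SEND 1->3: VV[1][1]++ -> VV[1]=[0, 1, 0, 0], msg_vec=[0, 1, 0, 0]; VV[3]=max(VV[3],msg_vec) then VV[3][3]++ -> VV[3]=[0, 1, 0, 1]
Event 2: SEND 3->1: VV[3][3]++ -> VV[3]=[0, 1, 0, 2], msg_vec=[0, 1, 0, 2]; VV[1]=max(VV[1],msg_vec) then VV[1][1]++ -> VV[1]=[0, 2, 0, 2]
Event 3: LOCAL 0: VV[0][0]++ -> VV[0]=[1, 0, 0, 0]
Event 4: SEND 0->1: VV[0][0]++ -> VV[0]=[2, 0, 0, 0], msg_vec=[2, 0, 0, 0]; VV[1]=max(VV[1],msg_vec) then VV[1][1]++ -> VV[1]=[2, 3, 0, 2]
Event 5: LOCAL 1: VV[1][1]++ -> VV[1]=[2, 4, 0, 2]
Event 6: LOCAL 0: VV[0][0]++ -> VV[0]=[3, 0, 0, 0]
Event 7: LOCAL 3: VV[3][3]++ -> VV[3]=[0, 1, 0, 3]
Event 8: LOCAL 2: VV[2][2]++ -> VV[2]=[0, 0, 1, 0]
Final vectors: VV[0]=[3, 0, 0, 0]; VV[1]=[2, 4, 0, 2]; VV[2]=[0, 0, 1, 0]; VV[3]=[0, 1, 0, 3]

Answer: 0 0 1 0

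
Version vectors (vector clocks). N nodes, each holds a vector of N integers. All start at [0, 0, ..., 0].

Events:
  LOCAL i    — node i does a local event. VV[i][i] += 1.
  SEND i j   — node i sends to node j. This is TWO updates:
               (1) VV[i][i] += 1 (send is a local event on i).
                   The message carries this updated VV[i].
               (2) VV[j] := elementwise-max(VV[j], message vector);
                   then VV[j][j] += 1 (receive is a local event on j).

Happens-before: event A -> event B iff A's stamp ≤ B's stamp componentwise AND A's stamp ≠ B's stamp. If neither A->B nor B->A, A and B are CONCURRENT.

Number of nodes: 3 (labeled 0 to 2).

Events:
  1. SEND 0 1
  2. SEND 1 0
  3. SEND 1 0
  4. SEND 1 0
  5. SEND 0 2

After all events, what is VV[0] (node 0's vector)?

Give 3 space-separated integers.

Initial: VV[0]=[0, 0, 0]
Initial: VV[1]=[0, 0, 0]
Initial: VV[2]=[0, 0, 0]
Event 1: SEND 0->1: VV[0][0]++ -> VV[0]=[1, 0, 0], msg_vec=[1, 0, 0]; VV[1]=max(VV[1],msg_vec) then VV[1][1]++ -> VV[1]=[1, 1, 0]
Event 2: SEND 1->0: VV[1][1]++ -> VV[1]=[1, 2, 0], msg_vec=[1, 2, 0]; VV[0]=max(VV[0],msg_vec) then VV[0][0]++ -> VV[0]=[2, 2, 0]
Event 3: SEND 1->0: VV[1][1]++ -> VV[1]=[1, 3, 0], msg_vec=[1, 3, 0]; VV[0]=max(VV[0],msg_vec) then VV[0][0]++ -> VV[0]=[3, 3, 0]
Event 4: SEND 1->0: VV[1][1]++ -> VV[1]=[1, 4, 0], msg_vec=[1, 4, 0]; VV[0]=max(VV[0],msg_vec) then VV[0][0]++ -> VV[0]=[4, 4, 0]
Event 5: SEND 0->2: VV[0][0]++ -> VV[0]=[5, 4, 0], msg_vec=[5, 4, 0]; VV[2]=max(VV[2],msg_vec) then VV[2][2]++ -> VV[2]=[5, 4, 1]
Final vectors: VV[0]=[5, 4, 0]; VV[1]=[1, 4, 0]; VV[2]=[5, 4, 1]

Answer: 5 4 0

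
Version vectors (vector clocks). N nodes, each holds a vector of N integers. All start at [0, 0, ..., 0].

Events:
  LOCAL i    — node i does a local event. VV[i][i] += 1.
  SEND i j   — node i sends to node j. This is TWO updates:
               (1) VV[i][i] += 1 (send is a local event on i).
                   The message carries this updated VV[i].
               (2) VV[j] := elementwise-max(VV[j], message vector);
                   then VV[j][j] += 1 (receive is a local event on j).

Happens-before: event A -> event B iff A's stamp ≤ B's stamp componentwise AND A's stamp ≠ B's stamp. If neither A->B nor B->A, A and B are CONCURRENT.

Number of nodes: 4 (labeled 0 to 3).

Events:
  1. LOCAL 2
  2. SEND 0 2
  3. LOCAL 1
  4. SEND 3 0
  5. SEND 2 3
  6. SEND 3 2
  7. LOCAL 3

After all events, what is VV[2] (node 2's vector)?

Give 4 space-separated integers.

Initial: VV[0]=[0, 0, 0, 0]
Initial: VV[1]=[0, 0, 0, 0]
Initial: VV[2]=[0, 0, 0, 0]
Initial: VV[3]=[0, 0, 0, 0]
Event 1: LOCAL 2: VV[2][2]++ -> VV[2]=[0, 0, 1, 0]
Event 2: SEND 0->2: VV[0][0]++ -> VV[0]=[1, 0, 0, 0], msg_vec=[1, 0, 0, 0]; VV[2]=max(VV[2],msg_vec) then VV[2][2]++ -> VV[2]=[1, 0, 2, 0]
Event 3: LOCAL 1: VV[1][1]++ -> VV[1]=[0, 1, 0, 0]
Event 4: SEND 3->0: VV[3][3]++ -> VV[3]=[0, 0, 0, 1], msg_vec=[0, 0, 0, 1]; VV[0]=max(VV[0],msg_vec) then VV[0][0]++ -> VV[0]=[2, 0, 0, 1]
Event 5: SEND 2->3: VV[2][2]++ -> VV[2]=[1, 0, 3, 0], msg_vec=[1, 0, 3, 0]; VV[3]=max(VV[3],msg_vec) then VV[3][3]++ -> VV[3]=[1, 0, 3, 2]
Event 6: SEND 3->2: VV[3][3]++ -> VV[3]=[1, 0, 3, 3], msg_vec=[1, 0, 3, 3]; VV[2]=max(VV[2],msg_vec) then VV[2][2]++ -> VV[2]=[1, 0, 4, 3]
Event 7: LOCAL 3: VV[3][3]++ -> VV[3]=[1, 0, 3, 4]
Final vectors: VV[0]=[2, 0, 0, 1]; VV[1]=[0, 1, 0, 0]; VV[2]=[1, 0, 4, 3]; VV[3]=[1, 0, 3, 4]

Answer: 1 0 4 3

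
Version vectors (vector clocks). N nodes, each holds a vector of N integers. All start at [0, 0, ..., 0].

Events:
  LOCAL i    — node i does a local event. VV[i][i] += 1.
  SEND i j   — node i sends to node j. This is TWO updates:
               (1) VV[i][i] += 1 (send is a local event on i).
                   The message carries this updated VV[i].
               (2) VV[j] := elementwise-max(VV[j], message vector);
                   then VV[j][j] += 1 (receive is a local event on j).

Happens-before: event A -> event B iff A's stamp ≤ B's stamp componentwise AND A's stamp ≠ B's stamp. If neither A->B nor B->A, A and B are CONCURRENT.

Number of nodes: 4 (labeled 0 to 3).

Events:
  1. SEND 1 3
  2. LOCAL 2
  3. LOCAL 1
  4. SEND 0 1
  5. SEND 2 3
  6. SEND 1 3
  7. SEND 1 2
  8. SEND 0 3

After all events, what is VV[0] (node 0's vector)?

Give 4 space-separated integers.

Answer: 2 0 0 0

Derivation:
Initial: VV[0]=[0, 0, 0, 0]
Initial: VV[1]=[0, 0, 0, 0]
Initial: VV[2]=[0, 0, 0, 0]
Initial: VV[3]=[0, 0, 0, 0]
Event 1: SEND 1->3: VV[1][1]++ -> VV[1]=[0, 1, 0, 0], msg_vec=[0, 1, 0, 0]; VV[3]=max(VV[3],msg_vec) then VV[3][3]++ -> VV[3]=[0, 1, 0, 1]
Event 2: LOCAL 2: VV[2][2]++ -> VV[2]=[0, 0, 1, 0]
Event 3: LOCAL 1: VV[1][1]++ -> VV[1]=[0, 2, 0, 0]
Event 4: SEND 0->1: VV[0][0]++ -> VV[0]=[1, 0, 0, 0], msg_vec=[1, 0, 0, 0]; VV[1]=max(VV[1],msg_vec) then VV[1][1]++ -> VV[1]=[1, 3, 0, 0]
Event 5: SEND 2->3: VV[2][2]++ -> VV[2]=[0, 0, 2, 0], msg_vec=[0, 0, 2, 0]; VV[3]=max(VV[3],msg_vec) then VV[3][3]++ -> VV[3]=[0, 1, 2, 2]
Event 6: SEND 1->3: VV[1][1]++ -> VV[1]=[1, 4, 0, 0], msg_vec=[1, 4, 0, 0]; VV[3]=max(VV[3],msg_vec) then VV[3][3]++ -> VV[3]=[1, 4, 2, 3]
Event 7: SEND 1->2: VV[1][1]++ -> VV[1]=[1, 5, 0, 0], msg_vec=[1, 5, 0, 0]; VV[2]=max(VV[2],msg_vec) then VV[2][2]++ -> VV[2]=[1, 5, 3, 0]
Event 8: SEND 0->3: VV[0][0]++ -> VV[0]=[2, 0, 0, 0], msg_vec=[2, 0, 0, 0]; VV[3]=max(VV[3],msg_vec) then VV[3][3]++ -> VV[3]=[2, 4, 2, 4]
Final vectors: VV[0]=[2, 0, 0, 0]; VV[1]=[1, 5, 0, 0]; VV[2]=[1, 5, 3, 0]; VV[3]=[2, 4, 2, 4]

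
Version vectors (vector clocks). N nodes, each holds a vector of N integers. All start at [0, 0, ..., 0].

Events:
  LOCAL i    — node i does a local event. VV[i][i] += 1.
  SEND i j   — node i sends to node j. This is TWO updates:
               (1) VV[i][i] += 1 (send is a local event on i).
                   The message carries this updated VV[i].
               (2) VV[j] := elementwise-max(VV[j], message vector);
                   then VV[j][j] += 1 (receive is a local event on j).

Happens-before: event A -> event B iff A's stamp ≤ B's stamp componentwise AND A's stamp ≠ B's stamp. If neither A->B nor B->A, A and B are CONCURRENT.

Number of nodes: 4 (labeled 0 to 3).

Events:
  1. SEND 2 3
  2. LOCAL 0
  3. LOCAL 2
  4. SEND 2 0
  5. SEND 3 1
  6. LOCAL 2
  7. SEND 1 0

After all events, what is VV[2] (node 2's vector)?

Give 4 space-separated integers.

Initial: VV[0]=[0, 0, 0, 0]
Initial: VV[1]=[0, 0, 0, 0]
Initial: VV[2]=[0, 0, 0, 0]
Initial: VV[3]=[0, 0, 0, 0]
Event 1: SEND 2->3: VV[2][2]++ -> VV[2]=[0, 0, 1, 0], msg_vec=[0, 0, 1, 0]; VV[3]=max(VV[3],msg_vec) then VV[3][3]++ -> VV[3]=[0, 0, 1, 1]
Event 2: LOCAL 0: VV[0][0]++ -> VV[0]=[1, 0, 0, 0]
Event 3: LOCAL 2: VV[2][2]++ -> VV[2]=[0, 0, 2, 0]
Event 4: SEND 2->0: VV[2][2]++ -> VV[2]=[0, 0, 3, 0], msg_vec=[0, 0, 3, 0]; VV[0]=max(VV[0],msg_vec) then VV[0][0]++ -> VV[0]=[2, 0, 3, 0]
Event 5: SEND 3->1: VV[3][3]++ -> VV[3]=[0, 0, 1, 2], msg_vec=[0, 0, 1, 2]; VV[1]=max(VV[1],msg_vec) then VV[1][1]++ -> VV[1]=[0, 1, 1, 2]
Event 6: LOCAL 2: VV[2][2]++ -> VV[2]=[0, 0, 4, 0]
Event 7: SEND 1->0: VV[1][1]++ -> VV[1]=[0, 2, 1, 2], msg_vec=[0, 2, 1, 2]; VV[0]=max(VV[0],msg_vec) then VV[0][0]++ -> VV[0]=[3, 2, 3, 2]
Final vectors: VV[0]=[3, 2, 3, 2]; VV[1]=[0, 2, 1, 2]; VV[2]=[0, 0, 4, 0]; VV[3]=[0, 0, 1, 2]

Answer: 0 0 4 0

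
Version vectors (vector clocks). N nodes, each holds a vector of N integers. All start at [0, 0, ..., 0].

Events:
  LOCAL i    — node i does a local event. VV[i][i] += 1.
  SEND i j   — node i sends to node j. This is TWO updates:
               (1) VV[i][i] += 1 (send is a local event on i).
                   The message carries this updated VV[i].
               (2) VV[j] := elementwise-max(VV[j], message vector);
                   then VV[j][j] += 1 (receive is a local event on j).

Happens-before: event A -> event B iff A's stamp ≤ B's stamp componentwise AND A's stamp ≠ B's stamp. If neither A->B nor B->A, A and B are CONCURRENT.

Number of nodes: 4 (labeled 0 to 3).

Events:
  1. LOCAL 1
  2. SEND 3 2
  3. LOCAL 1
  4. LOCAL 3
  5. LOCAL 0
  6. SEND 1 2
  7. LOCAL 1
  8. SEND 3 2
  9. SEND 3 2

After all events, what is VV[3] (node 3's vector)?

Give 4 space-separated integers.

Answer: 0 0 0 4

Derivation:
Initial: VV[0]=[0, 0, 0, 0]
Initial: VV[1]=[0, 0, 0, 0]
Initial: VV[2]=[0, 0, 0, 0]
Initial: VV[3]=[0, 0, 0, 0]
Event 1: LOCAL 1: VV[1][1]++ -> VV[1]=[0, 1, 0, 0]
Event 2: SEND 3->2: VV[3][3]++ -> VV[3]=[0, 0, 0, 1], msg_vec=[0, 0, 0, 1]; VV[2]=max(VV[2],msg_vec) then VV[2][2]++ -> VV[2]=[0, 0, 1, 1]
Event 3: LOCAL 1: VV[1][1]++ -> VV[1]=[0, 2, 0, 0]
Event 4: LOCAL 3: VV[3][3]++ -> VV[3]=[0, 0, 0, 2]
Event 5: LOCAL 0: VV[0][0]++ -> VV[0]=[1, 0, 0, 0]
Event 6: SEND 1->2: VV[1][1]++ -> VV[1]=[0, 3, 0, 0], msg_vec=[0, 3, 0, 0]; VV[2]=max(VV[2],msg_vec) then VV[2][2]++ -> VV[2]=[0, 3, 2, 1]
Event 7: LOCAL 1: VV[1][1]++ -> VV[1]=[0, 4, 0, 0]
Event 8: SEND 3->2: VV[3][3]++ -> VV[3]=[0, 0, 0, 3], msg_vec=[0, 0, 0, 3]; VV[2]=max(VV[2],msg_vec) then VV[2][2]++ -> VV[2]=[0, 3, 3, 3]
Event 9: SEND 3->2: VV[3][3]++ -> VV[3]=[0, 0, 0, 4], msg_vec=[0, 0, 0, 4]; VV[2]=max(VV[2],msg_vec) then VV[2][2]++ -> VV[2]=[0, 3, 4, 4]
Final vectors: VV[0]=[1, 0, 0, 0]; VV[1]=[0, 4, 0, 0]; VV[2]=[0, 3, 4, 4]; VV[3]=[0, 0, 0, 4]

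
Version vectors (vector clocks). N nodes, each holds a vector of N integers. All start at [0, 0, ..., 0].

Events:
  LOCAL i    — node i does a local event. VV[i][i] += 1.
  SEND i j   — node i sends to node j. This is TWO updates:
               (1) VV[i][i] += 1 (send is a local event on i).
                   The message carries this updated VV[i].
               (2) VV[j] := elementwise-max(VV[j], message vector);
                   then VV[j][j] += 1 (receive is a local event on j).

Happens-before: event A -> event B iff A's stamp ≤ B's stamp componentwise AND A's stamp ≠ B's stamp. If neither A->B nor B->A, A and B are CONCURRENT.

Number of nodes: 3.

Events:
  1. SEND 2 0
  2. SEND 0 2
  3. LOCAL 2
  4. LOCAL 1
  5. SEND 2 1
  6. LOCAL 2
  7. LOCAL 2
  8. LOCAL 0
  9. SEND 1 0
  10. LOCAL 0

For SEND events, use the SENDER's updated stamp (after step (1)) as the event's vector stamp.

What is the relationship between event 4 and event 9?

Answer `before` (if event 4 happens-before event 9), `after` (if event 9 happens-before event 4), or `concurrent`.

Answer: before

Derivation:
Initial: VV[0]=[0, 0, 0]
Initial: VV[1]=[0, 0, 0]
Initial: VV[2]=[0, 0, 0]
Event 1: SEND 2->0: VV[2][2]++ -> VV[2]=[0, 0, 1], msg_vec=[0, 0, 1]; VV[0]=max(VV[0],msg_vec) then VV[0][0]++ -> VV[0]=[1, 0, 1]
Event 2: SEND 0->2: VV[0][0]++ -> VV[0]=[2, 0, 1], msg_vec=[2, 0, 1]; VV[2]=max(VV[2],msg_vec) then VV[2][2]++ -> VV[2]=[2, 0, 2]
Event 3: LOCAL 2: VV[2][2]++ -> VV[2]=[2, 0, 3]
Event 4: LOCAL 1: VV[1][1]++ -> VV[1]=[0, 1, 0]
Event 5: SEND 2->1: VV[2][2]++ -> VV[2]=[2, 0, 4], msg_vec=[2, 0, 4]; VV[1]=max(VV[1],msg_vec) then VV[1][1]++ -> VV[1]=[2, 2, 4]
Event 6: LOCAL 2: VV[2][2]++ -> VV[2]=[2, 0, 5]
Event 7: LOCAL 2: VV[2][2]++ -> VV[2]=[2, 0, 6]
Event 8: LOCAL 0: VV[0][0]++ -> VV[0]=[3, 0, 1]
Event 9: SEND 1->0: VV[1][1]++ -> VV[1]=[2, 3, 4], msg_vec=[2, 3, 4]; VV[0]=max(VV[0],msg_vec) then VV[0][0]++ -> VV[0]=[4, 3, 4]
Event 10: LOCAL 0: VV[0][0]++ -> VV[0]=[5, 3, 4]
Event 4 stamp: [0, 1, 0]
Event 9 stamp: [2, 3, 4]
[0, 1, 0] <= [2, 3, 4]? True
[2, 3, 4] <= [0, 1, 0]? False
Relation: before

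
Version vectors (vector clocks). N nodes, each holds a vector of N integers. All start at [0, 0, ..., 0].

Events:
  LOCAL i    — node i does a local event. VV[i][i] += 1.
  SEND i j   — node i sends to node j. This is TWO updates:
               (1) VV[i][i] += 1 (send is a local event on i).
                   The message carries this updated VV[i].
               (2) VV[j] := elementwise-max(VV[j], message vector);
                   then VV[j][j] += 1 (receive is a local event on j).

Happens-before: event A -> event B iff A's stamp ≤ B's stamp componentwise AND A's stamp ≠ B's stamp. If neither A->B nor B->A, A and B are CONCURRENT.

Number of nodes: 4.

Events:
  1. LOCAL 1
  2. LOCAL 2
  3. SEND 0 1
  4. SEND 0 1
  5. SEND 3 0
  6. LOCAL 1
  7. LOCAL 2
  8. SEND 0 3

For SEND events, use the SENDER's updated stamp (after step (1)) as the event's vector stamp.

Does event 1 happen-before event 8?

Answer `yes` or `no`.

Initial: VV[0]=[0, 0, 0, 0]
Initial: VV[1]=[0, 0, 0, 0]
Initial: VV[2]=[0, 0, 0, 0]
Initial: VV[3]=[0, 0, 0, 0]
Event 1: LOCAL 1: VV[1][1]++ -> VV[1]=[0, 1, 0, 0]
Event 2: LOCAL 2: VV[2][2]++ -> VV[2]=[0, 0, 1, 0]
Event 3: SEND 0->1: VV[0][0]++ -> VV[0]=[1, 0, 0, 0], msg_vec=[1, 0, 0, 0]; VV[1]=max(VV[1],msg_vec) then VV[1][1]++ -> VV[1]=[1, 2, 0, 0]
Event 4: SEND 0->1: VV[0][0]++ -> VV[0]=[2, 0, 0, 0], msg_vec=[2, 0, 0, 0]; VV[1]=max(VV[1],msg_vec) then VV[1][1]++ -> VV[1]=[2, 3, 0, 0]
Event 5: SEND 3->0: VV[3][3]++ -> VV[3]=[0, 0, 0, 1], msg_vec=[0, 0, 0, 1]; VV[0]=max(VV[0],msg_vec) then VV[0][0]++ -> VV[0]=[3, 0, 0, 1]
Event 6: LOCAL 1: VV[1][1]++ -> VV[1]=[2, 4, 0, 0]
Event 7: LOCAL 2: VV[2][2]++ -> VV[2]=[0, 0, 2, 0]
Event 8: SEND 0->3: VV[0][0]++ -> VV[0]=[4, 0, 0, 1], msg_vec=[4, 0, 0, 1]; VV[3]=max(VV[3],msg_vec) then VV[3][3]++ -> VV[3]=[4, 0, 0, 2]
Event 1 stamp: [0, 1, 0, 0]
Event 8 stamp: [4, 0, 0, 1]
[0, 1, 0, 0] <= [4, 0, 0, 1]? False. Equal? False. Happens-before: False

Answer: no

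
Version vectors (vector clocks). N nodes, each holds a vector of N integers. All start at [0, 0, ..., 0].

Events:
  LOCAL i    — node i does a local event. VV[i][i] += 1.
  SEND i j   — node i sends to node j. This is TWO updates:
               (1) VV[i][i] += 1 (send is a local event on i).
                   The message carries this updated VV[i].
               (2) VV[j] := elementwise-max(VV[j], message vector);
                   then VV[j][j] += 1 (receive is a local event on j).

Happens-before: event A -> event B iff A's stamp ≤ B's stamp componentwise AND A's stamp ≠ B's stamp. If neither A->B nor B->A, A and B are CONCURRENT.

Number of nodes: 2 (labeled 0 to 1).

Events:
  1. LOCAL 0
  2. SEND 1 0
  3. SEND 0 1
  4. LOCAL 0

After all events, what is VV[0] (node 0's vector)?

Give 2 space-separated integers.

Initial: VV[0]=[0, 0]
Initial: VV[1]=[0, 0]
Event 1: LOCAL 0: VV[0][0]++ -> VV[0]=[1, 0]
Event 2: SEND 1->0: VV[1][1]++ -> VV[1]=[0, 1], msg_vec=[0, 1]; VV[0]=max(VV[0],msg_vec) then VV[0][0]++ -> VV[0]=[2, 1]
Event 3: SEND 0->1: VV[0][0]++ -> VV[0]=[3, 1], msg_vec=[3, 1]; VV[1]=max(VV[1],msg_vec) then VV[1][1]++ -> VV[1]=[3, 2]
Event 4: LOCAL 0: VV[0][0]++ -> VV[0]=[4, 1]
Final vectors: VV[0]=[4, 1]; VV[1]=[3, 2]

Answer: 4 1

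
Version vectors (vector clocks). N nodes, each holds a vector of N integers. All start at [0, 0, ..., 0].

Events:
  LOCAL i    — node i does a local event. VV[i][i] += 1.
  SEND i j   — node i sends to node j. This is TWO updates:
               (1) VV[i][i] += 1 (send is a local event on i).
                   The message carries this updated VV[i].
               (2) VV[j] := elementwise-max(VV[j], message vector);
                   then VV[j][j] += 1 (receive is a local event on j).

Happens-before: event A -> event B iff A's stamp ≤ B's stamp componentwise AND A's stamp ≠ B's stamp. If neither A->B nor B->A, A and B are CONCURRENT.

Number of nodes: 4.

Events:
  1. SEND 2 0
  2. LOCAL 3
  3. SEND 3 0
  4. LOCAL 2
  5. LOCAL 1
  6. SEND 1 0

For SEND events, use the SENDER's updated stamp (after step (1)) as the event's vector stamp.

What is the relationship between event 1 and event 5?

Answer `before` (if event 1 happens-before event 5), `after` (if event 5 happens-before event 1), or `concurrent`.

Initial: VV[0]=[0, 0, 0, 0]
Initial: VV[1]=[0, 0, 0, 0]
Initial: VV[2]=[0, 0, 0, 0]
Initial: VV[3]=[0, 0, 0, 0]
Event 1: SEND 2->0: VV[2][2]++ -> VV[2]=[0, 0, 1, 0], msg_vec=[0, 0, 1, 0]; VV[0]=max(VV[0],msg_vec) then VV[0][0]++ -> VV[0]=[1, 0, 1, 0]
Event 2: LOCAL 3: VV[3][3]++ -> VV[3]=[0, 0, 0, 1]
Event 3: SEND 3->0: VV[3][3]++ -> VV[3]=[0, 0, 0, 2], msg_vec=[0, 0, 0, 2]; VV[0]=max(VV[0],msg_vec) then VV[0][0]++ -> VV[0]=[2, 0, 1, 2]
Event 4: LOCAL 2: VV[2][2]++ -> VV[2]=[0, 0, 2, 0]
Event 5: LOCAL 1: VV[1][1]++ -> VV[1]=[0, 1, 0, 0]
Event 6: SEND 1->0: VV[1][1]++ -> VV[1]=[0, 2, 0, 0], msg_vec=[0, 2, 0, 0]; VV[0]=max(VV[0],msg_vec) then VV[0][0]++ -> VV[0]=[3, 2, 1, 2]
Event 1 stamp: [0, 0, 1, 0]
Event 5 stamp: [0, 1, 0, 0]
[0, 0, 1, 0] <= [0, 1, 0, 0]? False
[0, 1, 0, 0] <= [0, 0, 1, 0]? False
Relation: concurrent

Answer: concurrent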